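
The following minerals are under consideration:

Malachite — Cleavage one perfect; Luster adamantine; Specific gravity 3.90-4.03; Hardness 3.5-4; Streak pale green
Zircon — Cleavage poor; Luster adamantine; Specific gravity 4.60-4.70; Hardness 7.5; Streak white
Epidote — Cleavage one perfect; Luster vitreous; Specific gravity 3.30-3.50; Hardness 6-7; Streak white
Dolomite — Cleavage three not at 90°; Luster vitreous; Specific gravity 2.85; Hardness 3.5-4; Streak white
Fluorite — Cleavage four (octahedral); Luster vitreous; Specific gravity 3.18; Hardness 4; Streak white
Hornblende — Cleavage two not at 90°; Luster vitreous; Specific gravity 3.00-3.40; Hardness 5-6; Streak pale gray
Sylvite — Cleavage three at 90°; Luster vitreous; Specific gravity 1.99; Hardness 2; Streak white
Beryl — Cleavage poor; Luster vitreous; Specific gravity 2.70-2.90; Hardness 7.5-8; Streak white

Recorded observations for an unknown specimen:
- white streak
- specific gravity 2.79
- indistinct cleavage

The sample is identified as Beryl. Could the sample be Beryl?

Consistent

White streak — fits Beryl (white streak).
Specific gravity 2.79 — fits Beryl (SG 2.70-2.90).
Indistinct cleavage — fits Beryl (cleavage poor).
Nothing contradicts Beryl.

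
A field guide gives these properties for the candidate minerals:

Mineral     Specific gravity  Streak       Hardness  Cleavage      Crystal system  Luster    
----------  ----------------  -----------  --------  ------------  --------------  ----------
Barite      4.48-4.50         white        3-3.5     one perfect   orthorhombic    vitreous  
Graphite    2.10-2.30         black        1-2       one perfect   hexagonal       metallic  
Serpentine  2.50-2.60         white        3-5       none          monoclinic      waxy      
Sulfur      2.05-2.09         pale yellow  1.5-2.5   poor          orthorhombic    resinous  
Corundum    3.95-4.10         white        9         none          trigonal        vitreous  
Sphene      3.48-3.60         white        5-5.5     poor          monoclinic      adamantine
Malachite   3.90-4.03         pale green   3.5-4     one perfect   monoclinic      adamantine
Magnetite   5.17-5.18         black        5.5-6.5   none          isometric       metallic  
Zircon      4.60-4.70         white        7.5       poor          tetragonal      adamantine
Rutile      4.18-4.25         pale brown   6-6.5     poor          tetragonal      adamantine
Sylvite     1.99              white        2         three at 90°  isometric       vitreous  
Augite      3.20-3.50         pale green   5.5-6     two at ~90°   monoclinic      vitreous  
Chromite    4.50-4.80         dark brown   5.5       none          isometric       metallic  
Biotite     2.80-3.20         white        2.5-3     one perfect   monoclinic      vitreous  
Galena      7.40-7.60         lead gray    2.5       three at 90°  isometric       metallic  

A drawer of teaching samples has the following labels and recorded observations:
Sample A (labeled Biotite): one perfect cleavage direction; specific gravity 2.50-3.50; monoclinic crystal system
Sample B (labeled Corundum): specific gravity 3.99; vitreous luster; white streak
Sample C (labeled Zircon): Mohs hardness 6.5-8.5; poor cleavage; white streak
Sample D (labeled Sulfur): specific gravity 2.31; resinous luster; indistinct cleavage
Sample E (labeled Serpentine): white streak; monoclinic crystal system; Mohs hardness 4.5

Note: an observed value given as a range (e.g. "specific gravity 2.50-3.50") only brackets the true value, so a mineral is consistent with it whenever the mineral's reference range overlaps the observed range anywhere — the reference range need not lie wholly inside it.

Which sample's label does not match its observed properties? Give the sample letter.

D

Sample A: observations are consistent with Biotite.
Sample B: observations are consistent with Corundum.
Sample C: observations are consistent with Zircon.
Sample D: Sulfur has SG 2.05-2.09, but the record shows specific gravity 2.31 — this label is wrong.
Sample E: observations are consistent with Serpentine.
The mislabeled specimen is D.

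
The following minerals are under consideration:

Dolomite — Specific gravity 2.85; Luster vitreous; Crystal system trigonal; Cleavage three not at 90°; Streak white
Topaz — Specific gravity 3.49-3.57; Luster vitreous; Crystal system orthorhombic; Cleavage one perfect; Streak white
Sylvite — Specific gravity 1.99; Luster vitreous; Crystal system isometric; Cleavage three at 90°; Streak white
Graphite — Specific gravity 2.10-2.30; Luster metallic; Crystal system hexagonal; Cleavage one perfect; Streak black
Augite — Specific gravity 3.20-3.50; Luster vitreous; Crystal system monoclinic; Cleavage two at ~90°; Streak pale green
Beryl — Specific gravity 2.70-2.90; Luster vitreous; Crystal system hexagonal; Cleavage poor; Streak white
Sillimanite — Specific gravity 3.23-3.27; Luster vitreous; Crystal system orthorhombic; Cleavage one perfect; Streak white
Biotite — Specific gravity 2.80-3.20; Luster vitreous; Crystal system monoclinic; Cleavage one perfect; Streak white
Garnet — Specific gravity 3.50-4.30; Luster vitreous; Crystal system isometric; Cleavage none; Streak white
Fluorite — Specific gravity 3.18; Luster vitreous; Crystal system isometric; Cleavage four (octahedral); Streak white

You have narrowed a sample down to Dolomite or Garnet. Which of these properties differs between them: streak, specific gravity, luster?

Streak: both white — no difference.
Specific gravity: Dolomite 2.85, Garnet 3.50-4.30 — distinct.
Luster: both vitreous — no difference.
Of the listed properties, specific gravity is the one that separates them.

specific gravity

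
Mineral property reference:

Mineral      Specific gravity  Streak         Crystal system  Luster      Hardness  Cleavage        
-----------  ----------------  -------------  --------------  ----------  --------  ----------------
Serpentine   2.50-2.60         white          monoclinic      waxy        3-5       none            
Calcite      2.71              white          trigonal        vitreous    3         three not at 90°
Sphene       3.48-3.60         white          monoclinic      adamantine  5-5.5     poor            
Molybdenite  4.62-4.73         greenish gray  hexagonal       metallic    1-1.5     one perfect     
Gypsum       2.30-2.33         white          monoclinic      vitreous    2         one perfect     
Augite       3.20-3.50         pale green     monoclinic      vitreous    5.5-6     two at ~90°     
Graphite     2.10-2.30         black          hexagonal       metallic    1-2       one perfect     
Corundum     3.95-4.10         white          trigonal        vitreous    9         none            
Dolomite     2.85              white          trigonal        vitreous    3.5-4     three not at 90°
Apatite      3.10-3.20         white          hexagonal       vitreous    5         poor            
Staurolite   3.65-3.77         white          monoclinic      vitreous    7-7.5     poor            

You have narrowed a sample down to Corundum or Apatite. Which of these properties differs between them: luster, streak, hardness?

Luster: both vitreous — no difference.
Streak: both white — no difference.
Hardness: Corundum 9, Apatite 5 — these differ.
Hardness is the diagnostic property here.

hardness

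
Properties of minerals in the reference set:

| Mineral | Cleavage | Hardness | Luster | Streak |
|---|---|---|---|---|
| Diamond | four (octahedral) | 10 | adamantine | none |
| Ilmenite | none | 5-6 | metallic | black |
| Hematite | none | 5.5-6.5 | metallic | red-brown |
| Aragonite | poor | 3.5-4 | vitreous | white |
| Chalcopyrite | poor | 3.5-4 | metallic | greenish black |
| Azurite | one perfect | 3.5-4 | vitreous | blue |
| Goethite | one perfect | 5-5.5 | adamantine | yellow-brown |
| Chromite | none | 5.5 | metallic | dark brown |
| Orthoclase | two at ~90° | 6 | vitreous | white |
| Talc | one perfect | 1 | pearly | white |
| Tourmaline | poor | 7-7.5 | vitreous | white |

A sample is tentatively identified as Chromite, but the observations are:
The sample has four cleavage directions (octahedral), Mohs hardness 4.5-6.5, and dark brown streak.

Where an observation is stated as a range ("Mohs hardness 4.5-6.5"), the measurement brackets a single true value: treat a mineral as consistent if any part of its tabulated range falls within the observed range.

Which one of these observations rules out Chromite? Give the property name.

cleavage

Four cleavage directions (octahedral): Chromite has cleavage none — does not match.
Mohs hardness 4.5-6.5: Chromite has hardness 5.5 — within range.
Dark brown streak: Chromite has dark brown streak — within range.
Only the cleavage is inconsistent.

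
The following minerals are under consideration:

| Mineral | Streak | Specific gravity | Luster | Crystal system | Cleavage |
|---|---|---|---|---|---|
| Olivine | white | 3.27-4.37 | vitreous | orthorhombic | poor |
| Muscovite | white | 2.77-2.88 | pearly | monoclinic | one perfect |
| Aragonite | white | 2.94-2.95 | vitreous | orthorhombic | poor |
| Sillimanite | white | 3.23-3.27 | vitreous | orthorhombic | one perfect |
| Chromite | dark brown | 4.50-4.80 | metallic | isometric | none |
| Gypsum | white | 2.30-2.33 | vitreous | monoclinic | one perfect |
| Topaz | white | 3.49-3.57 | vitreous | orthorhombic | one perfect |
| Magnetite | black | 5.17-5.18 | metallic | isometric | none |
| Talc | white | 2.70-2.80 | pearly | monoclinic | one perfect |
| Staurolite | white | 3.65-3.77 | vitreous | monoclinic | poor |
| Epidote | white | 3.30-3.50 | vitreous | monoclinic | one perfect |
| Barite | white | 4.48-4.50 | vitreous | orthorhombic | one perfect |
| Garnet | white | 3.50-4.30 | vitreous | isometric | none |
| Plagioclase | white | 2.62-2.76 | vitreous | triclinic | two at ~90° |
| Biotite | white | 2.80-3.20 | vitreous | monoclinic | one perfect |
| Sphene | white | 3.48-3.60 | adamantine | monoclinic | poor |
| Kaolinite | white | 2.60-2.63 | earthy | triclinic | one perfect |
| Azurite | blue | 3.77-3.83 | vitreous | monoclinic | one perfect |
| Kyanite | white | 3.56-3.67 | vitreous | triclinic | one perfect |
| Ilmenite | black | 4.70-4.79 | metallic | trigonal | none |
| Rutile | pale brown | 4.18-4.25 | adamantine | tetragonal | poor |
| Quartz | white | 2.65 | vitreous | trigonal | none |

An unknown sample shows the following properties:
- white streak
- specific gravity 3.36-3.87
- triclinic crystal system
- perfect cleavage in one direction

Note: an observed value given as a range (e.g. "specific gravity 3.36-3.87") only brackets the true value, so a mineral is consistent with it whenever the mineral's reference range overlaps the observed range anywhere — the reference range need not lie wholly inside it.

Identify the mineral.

Kyanite

White streak excludes Chromite, Magnetite, Azurite, Ilmenite, Rutile.
Specific gravity 3.36-3.87 — narrows the field to Olivine, Topaz, Staurolite, Epidote, Garnet, Sphene, Kyanite.
Triclinic crystal system — leaves Kyanite.
Perfect cleavage in one direction — all remaining candidates fit.
The only mineral consistent with every observation is Kyanite.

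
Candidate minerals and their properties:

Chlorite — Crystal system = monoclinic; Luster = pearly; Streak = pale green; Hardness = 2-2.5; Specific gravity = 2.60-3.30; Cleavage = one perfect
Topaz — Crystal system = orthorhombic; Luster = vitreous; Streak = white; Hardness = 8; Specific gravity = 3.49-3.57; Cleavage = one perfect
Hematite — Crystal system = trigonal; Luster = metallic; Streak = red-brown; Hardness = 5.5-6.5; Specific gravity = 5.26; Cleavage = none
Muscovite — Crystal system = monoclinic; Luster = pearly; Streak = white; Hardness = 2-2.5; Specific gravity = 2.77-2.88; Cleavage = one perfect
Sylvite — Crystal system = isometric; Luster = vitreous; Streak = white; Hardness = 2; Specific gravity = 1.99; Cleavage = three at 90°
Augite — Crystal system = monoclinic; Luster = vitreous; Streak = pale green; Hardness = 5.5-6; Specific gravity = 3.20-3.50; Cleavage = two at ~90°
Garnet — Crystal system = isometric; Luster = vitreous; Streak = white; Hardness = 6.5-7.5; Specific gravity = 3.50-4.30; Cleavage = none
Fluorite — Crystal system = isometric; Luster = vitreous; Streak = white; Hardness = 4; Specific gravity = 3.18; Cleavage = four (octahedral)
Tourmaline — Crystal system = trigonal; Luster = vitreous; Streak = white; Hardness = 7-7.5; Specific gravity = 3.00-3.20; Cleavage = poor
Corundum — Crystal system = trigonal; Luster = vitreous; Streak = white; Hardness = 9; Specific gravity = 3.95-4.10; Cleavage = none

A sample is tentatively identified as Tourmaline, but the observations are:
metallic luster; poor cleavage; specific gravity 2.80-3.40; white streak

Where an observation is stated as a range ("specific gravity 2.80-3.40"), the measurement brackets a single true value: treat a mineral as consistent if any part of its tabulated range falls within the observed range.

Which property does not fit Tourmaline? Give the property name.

Metallic luster: Tourmaline has vitreous luster — inconsistent.
Poor cleavage: Tourmaline has cleavage poor — matches.
Specific gravity 2.80-3.40: Tourmaline has SG 3.00-3.20 — matches.
White streak: Tourmaline has white streak — matches.
Everything matches except the luster.

luster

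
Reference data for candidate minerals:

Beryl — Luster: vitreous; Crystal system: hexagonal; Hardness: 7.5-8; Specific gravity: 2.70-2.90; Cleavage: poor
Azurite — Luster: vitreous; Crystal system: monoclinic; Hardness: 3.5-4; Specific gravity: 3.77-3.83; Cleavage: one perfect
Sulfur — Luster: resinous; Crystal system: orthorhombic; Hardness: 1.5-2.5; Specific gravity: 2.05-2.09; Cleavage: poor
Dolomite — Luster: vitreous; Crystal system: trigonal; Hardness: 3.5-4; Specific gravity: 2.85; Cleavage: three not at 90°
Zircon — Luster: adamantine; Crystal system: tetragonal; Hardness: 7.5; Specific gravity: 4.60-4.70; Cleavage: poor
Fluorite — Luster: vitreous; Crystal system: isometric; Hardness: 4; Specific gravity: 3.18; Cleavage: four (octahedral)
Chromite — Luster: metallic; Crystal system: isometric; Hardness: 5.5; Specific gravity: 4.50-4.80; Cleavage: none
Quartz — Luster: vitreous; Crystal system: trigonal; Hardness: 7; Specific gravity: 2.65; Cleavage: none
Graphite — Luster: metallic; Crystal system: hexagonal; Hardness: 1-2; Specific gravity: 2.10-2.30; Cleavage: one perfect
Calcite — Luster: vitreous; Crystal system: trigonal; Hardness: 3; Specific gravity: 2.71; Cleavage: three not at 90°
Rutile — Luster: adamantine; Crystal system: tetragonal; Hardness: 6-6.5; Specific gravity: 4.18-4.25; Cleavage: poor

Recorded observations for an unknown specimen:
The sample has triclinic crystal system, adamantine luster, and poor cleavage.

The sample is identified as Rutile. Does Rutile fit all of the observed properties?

No

Triclinic crystal system — Rutile has tetragonal system; which does not match.
Adamantine luster — matches Rutile (adamantine luster).
Poor cleavage — matches Rutile (cleavage poor).
Crystal system alone is enough to reject Rutile.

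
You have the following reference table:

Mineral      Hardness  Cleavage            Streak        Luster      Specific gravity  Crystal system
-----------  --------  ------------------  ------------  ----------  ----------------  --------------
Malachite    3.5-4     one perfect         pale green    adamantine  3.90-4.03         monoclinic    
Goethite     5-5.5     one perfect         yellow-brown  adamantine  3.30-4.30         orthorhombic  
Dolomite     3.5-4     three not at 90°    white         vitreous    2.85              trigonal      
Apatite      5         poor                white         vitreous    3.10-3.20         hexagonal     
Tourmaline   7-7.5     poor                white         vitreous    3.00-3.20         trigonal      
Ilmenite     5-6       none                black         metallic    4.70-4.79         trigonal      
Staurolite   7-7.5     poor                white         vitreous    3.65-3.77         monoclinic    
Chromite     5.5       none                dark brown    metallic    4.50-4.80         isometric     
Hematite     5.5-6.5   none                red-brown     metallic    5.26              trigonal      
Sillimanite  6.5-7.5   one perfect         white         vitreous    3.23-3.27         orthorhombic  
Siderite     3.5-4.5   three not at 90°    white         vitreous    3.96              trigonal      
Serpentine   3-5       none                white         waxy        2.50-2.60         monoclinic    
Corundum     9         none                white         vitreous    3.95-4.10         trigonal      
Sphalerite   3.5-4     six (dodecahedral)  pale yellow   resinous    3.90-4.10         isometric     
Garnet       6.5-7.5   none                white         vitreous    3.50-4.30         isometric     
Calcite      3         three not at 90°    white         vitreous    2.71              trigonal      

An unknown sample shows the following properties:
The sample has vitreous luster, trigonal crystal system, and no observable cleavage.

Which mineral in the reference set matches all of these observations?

Vitreous luster — narrows the field to Dolomite, Apatite, Tourmaline, Staurolite, Sillimanite, Siderite, Corundum, Garnet, Calcite.
Trigonal crystal system excludes Apatite, Staurolite, Sillimanite, Garnet.
No observable cleavage — narrows the field to Corundum.
The only mineral consistent with every observation is Corundum.

Corundum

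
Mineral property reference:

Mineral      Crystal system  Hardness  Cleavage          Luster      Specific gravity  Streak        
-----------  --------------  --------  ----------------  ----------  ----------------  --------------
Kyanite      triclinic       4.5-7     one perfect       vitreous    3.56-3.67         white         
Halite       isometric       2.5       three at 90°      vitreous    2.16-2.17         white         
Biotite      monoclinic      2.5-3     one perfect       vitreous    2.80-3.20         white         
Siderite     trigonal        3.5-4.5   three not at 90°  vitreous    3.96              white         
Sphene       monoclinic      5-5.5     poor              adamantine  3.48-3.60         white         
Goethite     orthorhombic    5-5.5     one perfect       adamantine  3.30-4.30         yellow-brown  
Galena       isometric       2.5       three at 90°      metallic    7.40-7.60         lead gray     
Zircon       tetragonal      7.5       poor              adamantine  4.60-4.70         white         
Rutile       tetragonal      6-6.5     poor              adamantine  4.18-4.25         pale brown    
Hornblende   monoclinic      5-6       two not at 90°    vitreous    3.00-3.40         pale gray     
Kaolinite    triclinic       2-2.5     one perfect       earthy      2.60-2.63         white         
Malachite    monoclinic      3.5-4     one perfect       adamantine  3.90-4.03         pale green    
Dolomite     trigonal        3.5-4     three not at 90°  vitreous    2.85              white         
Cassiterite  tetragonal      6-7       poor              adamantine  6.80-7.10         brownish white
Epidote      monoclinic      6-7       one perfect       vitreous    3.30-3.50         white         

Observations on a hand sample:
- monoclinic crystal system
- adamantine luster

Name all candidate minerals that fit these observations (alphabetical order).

Malachite, Sphene

Monoclinic crystal system — leaves Biotite, Sphene, Hornblende, Malachite, Epidote.
Adamantine luster — leaves Sphene, Malachite.
The minerals that satisfy all observations are Malachite, Sphene.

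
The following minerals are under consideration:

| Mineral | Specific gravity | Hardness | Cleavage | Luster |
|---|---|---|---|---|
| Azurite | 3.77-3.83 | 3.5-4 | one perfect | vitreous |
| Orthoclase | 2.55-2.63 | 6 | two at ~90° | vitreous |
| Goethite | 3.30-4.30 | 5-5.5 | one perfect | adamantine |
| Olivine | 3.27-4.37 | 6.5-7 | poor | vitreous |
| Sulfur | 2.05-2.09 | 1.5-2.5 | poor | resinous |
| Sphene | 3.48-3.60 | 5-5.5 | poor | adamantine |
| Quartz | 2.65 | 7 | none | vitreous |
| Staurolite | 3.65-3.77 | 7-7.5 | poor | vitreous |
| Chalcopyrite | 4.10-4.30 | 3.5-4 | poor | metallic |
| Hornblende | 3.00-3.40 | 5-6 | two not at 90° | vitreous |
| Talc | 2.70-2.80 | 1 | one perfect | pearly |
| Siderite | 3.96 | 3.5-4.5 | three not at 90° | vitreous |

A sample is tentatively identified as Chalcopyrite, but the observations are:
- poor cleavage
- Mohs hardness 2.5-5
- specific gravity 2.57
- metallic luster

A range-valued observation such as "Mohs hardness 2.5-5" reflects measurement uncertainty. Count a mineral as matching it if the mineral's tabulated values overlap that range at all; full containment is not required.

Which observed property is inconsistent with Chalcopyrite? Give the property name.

Poor cleavage: Chalcopyrite has cleavage poor — agrees.
Mohs hardness 2.5-5: Chalcopyrite has hardness 3.5-4 — agrees.
Specific gravity 2.57: Chalcopyrite has SG 4.10-4.30 — inconsistent.
Metallic luster: Chalcopyrite has metallic luster — agrees.
Everything matches except the specific gravity.

specific gravity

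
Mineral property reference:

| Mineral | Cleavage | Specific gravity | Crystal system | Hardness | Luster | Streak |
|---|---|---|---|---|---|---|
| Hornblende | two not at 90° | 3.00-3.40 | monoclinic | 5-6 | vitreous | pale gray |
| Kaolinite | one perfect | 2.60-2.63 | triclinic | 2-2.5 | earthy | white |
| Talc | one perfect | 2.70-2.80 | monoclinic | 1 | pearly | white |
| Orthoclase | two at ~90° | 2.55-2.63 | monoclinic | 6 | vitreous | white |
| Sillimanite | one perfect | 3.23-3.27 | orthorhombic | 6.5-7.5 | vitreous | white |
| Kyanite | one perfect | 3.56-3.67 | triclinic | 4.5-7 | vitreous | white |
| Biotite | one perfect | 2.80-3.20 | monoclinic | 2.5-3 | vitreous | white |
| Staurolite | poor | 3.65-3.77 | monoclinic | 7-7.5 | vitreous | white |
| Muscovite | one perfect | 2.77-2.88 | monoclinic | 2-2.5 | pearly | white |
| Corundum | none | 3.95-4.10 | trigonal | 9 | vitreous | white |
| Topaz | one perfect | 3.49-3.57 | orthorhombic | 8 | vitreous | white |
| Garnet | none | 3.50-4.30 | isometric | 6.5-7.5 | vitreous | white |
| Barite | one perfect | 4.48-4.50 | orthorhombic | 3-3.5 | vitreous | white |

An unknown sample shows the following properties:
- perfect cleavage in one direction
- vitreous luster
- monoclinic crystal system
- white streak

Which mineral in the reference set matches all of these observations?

Perfect cleavage in one direction rules out Hornblende, Orthoclase, Staurolite, Corundum, Garnet.
Vitreous luster is inconsistent with Kaolinite, Talc, Muscovite.
Monoclinic crystal system: Biotite remains.
White streak: no further eliminations.
The only mineral consistent with every observation is Biotite.

Biotite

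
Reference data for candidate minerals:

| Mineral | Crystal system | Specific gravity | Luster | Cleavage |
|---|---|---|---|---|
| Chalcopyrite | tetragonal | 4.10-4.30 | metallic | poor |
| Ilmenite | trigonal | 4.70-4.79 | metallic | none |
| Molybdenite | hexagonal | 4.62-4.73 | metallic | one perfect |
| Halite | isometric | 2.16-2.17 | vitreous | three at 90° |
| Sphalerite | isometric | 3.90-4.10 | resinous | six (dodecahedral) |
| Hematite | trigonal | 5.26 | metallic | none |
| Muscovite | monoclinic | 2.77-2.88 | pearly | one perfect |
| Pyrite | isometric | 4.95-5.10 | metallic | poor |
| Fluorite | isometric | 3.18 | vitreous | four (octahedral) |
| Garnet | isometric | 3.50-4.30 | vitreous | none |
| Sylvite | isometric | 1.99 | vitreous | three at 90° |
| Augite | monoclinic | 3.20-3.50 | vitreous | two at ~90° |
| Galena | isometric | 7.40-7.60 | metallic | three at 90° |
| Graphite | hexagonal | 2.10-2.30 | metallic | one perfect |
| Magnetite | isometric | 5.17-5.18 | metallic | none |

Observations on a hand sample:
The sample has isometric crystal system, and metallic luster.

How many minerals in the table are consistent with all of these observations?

3

Isometric crystal system — leaves Halite, Sphalerite, Pyrite, Fluorite, Garnet, Sylvite, Galena, Magnetite.
Metallic luster — leaves Pyrite, Galena, Magnetite.
The minerals that satisfy all observations are Galena, Magnetite, Pyrite.
That is 3 minerals.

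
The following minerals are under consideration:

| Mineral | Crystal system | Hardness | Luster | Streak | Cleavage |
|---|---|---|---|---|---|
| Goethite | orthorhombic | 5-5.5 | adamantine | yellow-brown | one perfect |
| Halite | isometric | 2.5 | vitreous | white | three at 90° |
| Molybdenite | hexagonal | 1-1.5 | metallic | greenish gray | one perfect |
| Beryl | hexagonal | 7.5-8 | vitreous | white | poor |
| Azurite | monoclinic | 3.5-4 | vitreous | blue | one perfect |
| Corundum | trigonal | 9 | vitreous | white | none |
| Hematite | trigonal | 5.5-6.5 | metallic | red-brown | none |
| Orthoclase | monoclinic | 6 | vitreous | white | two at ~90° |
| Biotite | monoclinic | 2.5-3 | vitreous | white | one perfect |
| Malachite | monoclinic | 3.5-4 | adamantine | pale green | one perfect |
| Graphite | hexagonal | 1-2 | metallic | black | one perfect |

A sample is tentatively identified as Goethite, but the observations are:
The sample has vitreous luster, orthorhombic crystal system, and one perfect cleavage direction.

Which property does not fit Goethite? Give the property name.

luster

Vitreous luster: Goethite has adamantine luster — inconsistent.
Orthorhombic crystal system: Goethite has orthorhombic system — agrees.
One perfect cleavage direction: Goethite has cleavage one perfect — agrees.
Everything matches except the luster.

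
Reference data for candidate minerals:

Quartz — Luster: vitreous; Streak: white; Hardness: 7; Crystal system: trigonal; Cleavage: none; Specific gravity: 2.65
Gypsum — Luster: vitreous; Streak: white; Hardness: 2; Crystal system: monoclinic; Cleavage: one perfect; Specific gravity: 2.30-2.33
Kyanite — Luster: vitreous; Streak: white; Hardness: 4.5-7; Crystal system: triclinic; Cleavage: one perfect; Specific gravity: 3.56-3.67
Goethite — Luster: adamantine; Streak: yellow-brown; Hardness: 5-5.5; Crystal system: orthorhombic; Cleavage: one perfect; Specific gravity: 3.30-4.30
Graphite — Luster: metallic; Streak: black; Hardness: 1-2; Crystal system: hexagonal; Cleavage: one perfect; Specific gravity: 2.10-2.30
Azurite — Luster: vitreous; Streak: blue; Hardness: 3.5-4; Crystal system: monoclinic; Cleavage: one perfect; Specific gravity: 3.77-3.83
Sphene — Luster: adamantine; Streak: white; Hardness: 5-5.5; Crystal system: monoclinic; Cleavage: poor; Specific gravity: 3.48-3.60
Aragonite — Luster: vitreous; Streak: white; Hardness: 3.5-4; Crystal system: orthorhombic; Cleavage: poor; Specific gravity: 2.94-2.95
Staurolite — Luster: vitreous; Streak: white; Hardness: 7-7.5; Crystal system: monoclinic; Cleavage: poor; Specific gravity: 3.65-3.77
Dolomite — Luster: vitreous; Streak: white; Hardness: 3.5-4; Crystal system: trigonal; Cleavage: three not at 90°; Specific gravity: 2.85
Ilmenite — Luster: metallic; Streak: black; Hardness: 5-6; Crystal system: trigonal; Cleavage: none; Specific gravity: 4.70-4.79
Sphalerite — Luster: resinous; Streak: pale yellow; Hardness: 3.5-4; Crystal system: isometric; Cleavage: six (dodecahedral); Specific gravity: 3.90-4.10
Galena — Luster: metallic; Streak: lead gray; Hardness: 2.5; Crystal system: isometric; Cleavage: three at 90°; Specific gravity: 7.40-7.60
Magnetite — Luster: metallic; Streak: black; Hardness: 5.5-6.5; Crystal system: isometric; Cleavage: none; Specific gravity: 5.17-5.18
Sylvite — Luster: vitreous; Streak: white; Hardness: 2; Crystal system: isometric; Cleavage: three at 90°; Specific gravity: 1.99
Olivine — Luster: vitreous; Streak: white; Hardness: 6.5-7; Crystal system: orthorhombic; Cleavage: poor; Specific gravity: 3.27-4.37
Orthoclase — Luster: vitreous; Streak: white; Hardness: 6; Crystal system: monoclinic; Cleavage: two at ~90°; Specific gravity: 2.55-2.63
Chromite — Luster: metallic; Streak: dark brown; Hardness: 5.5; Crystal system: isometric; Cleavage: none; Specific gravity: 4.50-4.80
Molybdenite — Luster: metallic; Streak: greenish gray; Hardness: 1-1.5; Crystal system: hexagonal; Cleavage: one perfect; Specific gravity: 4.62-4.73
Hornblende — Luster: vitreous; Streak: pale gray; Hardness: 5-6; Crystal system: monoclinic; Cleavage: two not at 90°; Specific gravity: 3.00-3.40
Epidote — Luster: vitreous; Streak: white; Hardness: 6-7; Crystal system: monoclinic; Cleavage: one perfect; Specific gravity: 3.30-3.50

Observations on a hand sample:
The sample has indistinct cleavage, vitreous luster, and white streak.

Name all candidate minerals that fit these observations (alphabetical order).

Aragonite, Olivine, Staurolite

Indistinct cleavage: leaves Sphene, Aragonite, Staurolite, Olivine.
Vitreous luster rules out Sphene.
White streak: all remaining candidates fit.
The minerals that satisfy all observations are Aragonite, Olivine, Staurolite.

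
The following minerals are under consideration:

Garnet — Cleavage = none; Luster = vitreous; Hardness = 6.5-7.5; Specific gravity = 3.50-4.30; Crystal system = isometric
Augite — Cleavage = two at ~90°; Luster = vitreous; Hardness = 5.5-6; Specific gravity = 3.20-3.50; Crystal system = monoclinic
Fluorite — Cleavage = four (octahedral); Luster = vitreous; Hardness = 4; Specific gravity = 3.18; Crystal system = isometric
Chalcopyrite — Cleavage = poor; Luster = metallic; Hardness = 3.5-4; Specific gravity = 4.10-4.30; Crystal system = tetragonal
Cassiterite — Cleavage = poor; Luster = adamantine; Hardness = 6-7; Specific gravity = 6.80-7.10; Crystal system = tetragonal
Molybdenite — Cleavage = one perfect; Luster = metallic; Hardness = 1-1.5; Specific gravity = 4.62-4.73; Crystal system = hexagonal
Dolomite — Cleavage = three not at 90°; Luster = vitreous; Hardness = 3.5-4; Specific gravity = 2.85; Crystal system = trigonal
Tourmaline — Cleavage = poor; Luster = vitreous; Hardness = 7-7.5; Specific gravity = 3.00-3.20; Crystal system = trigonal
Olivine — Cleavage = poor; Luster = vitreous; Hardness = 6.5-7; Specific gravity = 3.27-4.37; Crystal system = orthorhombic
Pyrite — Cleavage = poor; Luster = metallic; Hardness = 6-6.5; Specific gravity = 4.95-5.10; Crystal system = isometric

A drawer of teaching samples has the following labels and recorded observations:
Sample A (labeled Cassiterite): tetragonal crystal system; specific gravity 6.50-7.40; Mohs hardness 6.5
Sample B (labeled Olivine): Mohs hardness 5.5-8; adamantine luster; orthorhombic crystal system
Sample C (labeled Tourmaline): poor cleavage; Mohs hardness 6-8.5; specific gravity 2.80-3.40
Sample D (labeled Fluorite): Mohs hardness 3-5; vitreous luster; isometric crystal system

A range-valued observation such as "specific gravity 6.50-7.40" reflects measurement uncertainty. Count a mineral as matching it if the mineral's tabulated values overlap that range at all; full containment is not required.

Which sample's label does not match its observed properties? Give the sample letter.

B

Sample A: observations are consistent with Cassiterite.
Sample B: adamantine luster is outside the reference for Olivine (vitreous luster) — mislabeled.
Sample C: observations are consistent with Tourmaline.
Sample D: observations are consistent with Fluorite.
Sample B is the mislabeled one.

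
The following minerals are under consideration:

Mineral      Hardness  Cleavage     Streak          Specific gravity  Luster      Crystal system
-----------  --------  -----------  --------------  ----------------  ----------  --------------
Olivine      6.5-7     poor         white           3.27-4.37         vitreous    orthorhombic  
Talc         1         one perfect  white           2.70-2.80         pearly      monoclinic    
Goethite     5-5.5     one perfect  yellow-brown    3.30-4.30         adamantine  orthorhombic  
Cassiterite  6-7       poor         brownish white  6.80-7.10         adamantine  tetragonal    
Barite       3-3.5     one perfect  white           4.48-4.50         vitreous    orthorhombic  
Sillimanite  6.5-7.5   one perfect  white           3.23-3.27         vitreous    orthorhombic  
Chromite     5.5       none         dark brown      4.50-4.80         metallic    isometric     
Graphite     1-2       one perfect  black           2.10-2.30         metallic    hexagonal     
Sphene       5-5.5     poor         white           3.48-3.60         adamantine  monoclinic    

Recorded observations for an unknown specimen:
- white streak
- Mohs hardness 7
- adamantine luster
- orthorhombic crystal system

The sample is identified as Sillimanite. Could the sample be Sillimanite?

White streak — consistent with Sillimanite (white streak).
Mohs hardness 7 — consistent with Sillimanite (hardness 6.5-7.5).
Adamantine luster — Sillimanite has vitreous luster; a mismatch.
Orthorhombic crystal system — consistent with Sillimanite (orthorhombic system).
Sillimanite is excluded by the luster.

No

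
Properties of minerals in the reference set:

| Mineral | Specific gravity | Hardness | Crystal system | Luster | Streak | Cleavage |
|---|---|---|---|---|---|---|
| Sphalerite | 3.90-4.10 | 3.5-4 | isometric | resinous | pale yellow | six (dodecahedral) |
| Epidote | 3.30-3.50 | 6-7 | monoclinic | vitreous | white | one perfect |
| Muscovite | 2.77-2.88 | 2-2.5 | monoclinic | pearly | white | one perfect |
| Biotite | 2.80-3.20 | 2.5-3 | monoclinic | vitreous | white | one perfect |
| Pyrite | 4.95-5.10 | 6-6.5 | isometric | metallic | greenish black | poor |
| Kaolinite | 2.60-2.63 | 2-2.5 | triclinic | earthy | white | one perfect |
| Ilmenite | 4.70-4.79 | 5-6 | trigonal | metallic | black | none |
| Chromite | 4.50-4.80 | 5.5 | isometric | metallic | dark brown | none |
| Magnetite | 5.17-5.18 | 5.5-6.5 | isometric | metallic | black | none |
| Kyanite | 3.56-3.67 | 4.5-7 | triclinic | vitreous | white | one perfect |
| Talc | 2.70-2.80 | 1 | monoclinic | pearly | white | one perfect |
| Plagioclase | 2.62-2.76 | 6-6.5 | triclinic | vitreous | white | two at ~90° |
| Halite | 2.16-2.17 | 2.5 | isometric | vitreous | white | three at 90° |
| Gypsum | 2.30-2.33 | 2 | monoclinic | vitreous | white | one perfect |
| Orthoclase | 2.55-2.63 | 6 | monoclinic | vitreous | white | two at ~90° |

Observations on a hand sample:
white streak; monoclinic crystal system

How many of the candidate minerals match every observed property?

6

White streak rules out Sphalerite, Pyrite, Ilmenite, Chromite, Magnetite.
Monoclinic crystal system eliminates Kaolinite, Kyanite, Plagioclase, Halite.
The minerals that satisfy all observations are Biotite, Epidote, Gypsum, Muscovite, Orthoclase, Talc.
That is 6 minerals.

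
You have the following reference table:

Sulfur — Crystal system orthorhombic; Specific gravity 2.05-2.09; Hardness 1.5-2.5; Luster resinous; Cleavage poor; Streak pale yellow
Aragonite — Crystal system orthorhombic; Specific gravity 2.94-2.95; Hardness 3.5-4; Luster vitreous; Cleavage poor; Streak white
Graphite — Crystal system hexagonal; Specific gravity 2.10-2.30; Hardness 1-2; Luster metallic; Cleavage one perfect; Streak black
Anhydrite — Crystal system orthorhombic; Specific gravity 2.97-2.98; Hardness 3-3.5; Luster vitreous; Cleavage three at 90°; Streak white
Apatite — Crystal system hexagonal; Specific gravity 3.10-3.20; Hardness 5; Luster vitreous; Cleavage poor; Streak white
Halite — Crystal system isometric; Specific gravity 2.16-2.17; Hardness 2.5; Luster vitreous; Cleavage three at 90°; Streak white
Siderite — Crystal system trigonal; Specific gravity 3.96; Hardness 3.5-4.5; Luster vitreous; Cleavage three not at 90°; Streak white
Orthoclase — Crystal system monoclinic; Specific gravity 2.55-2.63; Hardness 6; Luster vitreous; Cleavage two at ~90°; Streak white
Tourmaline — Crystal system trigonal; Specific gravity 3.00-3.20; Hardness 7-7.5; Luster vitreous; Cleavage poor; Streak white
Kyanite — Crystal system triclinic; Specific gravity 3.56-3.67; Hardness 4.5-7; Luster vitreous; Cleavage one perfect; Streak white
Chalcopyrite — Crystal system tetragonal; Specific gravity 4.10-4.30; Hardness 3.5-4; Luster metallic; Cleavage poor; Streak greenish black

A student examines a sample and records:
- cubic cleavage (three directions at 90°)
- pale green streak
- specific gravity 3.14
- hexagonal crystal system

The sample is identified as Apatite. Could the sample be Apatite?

Inconsistent

Cubic cleavage (three directions at 90°) — Apatite has cleavage poor; a mismatch.
Pale green streak — Apatite has white streak; a mismatch.
Specific gravity 3.14 — matches Apatite (SG 3.10-3.20).
Hexagonal crystal system — matches Apatite (hexagonal system).
2 of the observed properties are inconsistent with Apatite.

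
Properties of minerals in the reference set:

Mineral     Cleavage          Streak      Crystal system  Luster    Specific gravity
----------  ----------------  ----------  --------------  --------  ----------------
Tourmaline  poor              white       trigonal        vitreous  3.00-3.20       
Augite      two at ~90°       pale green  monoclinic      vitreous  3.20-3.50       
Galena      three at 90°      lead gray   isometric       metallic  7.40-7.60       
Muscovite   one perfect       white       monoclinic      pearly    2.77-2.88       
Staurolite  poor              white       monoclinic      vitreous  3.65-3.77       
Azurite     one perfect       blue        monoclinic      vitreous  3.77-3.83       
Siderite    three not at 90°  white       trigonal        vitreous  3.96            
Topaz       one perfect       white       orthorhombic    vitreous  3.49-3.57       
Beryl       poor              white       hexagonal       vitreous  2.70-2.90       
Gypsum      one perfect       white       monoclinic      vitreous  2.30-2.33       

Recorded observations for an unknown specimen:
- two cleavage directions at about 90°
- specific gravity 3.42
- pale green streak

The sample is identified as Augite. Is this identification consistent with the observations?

Consistent

Two cleavage directions at about 90° — is consistent with Augite (cleavage two at ~90°).
Specific gravity 3.42 — is consistent with Augite (SG 3.20-3.50).
Pale green streak — is consistent with Augite (pale green streak).
All observations are consistent with the tabulated values for Augite.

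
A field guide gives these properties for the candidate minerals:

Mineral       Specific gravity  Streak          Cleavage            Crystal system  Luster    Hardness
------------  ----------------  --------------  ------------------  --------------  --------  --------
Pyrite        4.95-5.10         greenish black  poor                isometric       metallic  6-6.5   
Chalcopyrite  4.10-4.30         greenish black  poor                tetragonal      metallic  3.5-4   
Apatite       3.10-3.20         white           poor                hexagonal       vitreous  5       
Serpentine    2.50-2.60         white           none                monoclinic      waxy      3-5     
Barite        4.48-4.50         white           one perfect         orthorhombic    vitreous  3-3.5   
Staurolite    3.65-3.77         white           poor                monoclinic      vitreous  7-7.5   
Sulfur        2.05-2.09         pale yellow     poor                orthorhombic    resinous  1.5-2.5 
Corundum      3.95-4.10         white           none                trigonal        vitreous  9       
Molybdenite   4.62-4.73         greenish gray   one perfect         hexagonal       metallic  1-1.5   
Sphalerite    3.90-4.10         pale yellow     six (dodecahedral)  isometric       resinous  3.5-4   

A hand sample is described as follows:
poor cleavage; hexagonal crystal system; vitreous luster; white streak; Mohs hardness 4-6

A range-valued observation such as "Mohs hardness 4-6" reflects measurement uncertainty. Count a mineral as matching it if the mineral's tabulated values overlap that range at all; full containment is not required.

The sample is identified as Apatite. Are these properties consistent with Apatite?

Poor cleavage — fits Apatite (cleavage poor).
Hexagonal crystal system — fits Apatite (hexagonal system).
Vitreous luster — fits Apatite (vitreous luster).
White streak — fits Apatite (white streak).
Mohs hardness 4-6 — fits Apatite (hardness 5).
Nothing contradicts Apatite.

Consistent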